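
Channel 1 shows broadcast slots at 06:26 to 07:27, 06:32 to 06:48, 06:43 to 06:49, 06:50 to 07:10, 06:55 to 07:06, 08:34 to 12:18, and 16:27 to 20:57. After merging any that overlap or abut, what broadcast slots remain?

06:26–07:27, 08:34–12:18, 16:27–20:57

06:32–06:48 overlaps/touches 06:26–07:27 → extend to 06:26–07:27.
06:43–06:49 overlaps/touches 06:26–07:27 → extend to 06:26–07:27.
06:50–07:10 overlaps/touches 06:26–07:27 → extend to 06:26–07:27.
06:55–07:06 overlaps/touches 06:26–07:27 → extend to 06:26–07:27.
08:34–12:18 is disjoint → start new block.
16:27–20:57 is disjoint → start new block.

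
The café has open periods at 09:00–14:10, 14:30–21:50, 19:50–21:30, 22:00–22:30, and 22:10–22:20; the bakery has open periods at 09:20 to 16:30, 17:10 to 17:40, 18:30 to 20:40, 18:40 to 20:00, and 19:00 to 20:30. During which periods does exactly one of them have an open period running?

First set merges to 09:00–14:10, 14:30–21:50, 22:00–22:30.
Second set merges to 09:20–16:30, 17:10–17:40, 18:30–20:40.
A but not B: 09:00–09:20, 16:30–17:10, 17:40–18:30, 20:40–21:50, 22:00–22:30.
B but not A: 14:10–14:30.
Combining gives A △ B.

09:00–09:20, 14:10–14:30, 16:30–17:10, 17:40–18:30, 20:40–21:50, 22:00–22:30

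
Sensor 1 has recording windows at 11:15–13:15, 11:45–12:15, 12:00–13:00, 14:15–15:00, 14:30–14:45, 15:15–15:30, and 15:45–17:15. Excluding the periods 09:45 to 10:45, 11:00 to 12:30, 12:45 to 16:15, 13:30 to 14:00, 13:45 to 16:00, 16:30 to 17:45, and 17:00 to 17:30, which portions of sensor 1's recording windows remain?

A, merged: 11:15-13:15, 14:15-15:00, 15:15-15:30, 15:45-17:15.
B, merged: 09:45-10:45, 11:00-12:30, 12:45-16:15, 16:30-17:45.
11:15-13:15 \ B = 12:30-12:45.
14:15-15:00: entirely removed.
15:15-15:30: entirely removed.
15:45-17:15 \ B = 16:15-16:30.

12:30-12:45, 16:15-16:30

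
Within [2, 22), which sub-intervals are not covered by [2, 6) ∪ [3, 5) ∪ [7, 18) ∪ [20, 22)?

After merging, the occupied span is [2, 6), [7, 18), [20, 22).
Gaps within [2, 22): [6, 7), [18, 20).

[6, 7) ∪ [18, 20)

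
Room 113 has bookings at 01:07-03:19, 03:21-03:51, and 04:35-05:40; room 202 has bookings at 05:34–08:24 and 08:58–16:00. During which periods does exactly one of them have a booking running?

A but not B: 01:07–03:19, 03:21–03:51, 04:35–05:34.
B but not A: 05:40–08:24, 08:58–16:00.
Combining gives A △ B.

01:07–03:19, 03:21–03:51, 04:35–05:34, 05:40–08:24, 08:58–16:00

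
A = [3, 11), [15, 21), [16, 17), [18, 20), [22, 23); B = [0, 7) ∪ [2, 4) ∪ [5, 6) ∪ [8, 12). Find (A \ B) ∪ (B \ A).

[0, 3) ∪ [7, 8) ∪ [11, 12) ∪ [15, 21) ∪ [22, 23)

A, merged: [3, 11), [15, 21), [22, 23).
B, merged: [0, 7), [8, 12).
Only in the first: [7, 8), [15, 21), [22, 23).
Only in the second: [0, 3), [11, 12).
Together these are the periods covered by exactly one.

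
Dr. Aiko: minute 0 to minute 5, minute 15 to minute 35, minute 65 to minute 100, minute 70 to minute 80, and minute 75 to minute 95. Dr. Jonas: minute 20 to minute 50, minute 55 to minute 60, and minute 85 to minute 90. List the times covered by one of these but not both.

minute 0 to minute 5, minute 15 to minute 20, minute 35 to minute 50, minute 55 to minute 60, minute 65 to minute 85, minute 90 to minute 100

First set merges to minute 0 to minute 5, minute 15 to minute 35, minute 65 to minute 100.
A \ B = minute 0 to minute 5, minute 15 to minute 20, minute 65 to minute 85, minute 90 to minute 100.
B \ A = minute 35 to minute 50, minute 55 to minute 60.
Union of the two gives the symmetric difference.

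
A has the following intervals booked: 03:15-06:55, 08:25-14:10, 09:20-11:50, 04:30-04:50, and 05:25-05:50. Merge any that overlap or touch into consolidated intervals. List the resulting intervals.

Sort by start: 03:15–06:55, 04:30–04:50, 05:25–05:50, 08:25–14:10, 09:20–11:50.
04:30–04:50 overlaps/touches 03:15–06:55 → extend to 03:15–06:55.
05:25–05:50 overlaps/touches 03:15–06:55 → extend to 03:15–06:55.
08:25–14:10 is disjoint → start new block.
09:20–11:50 overlaps/touches 08:25–14:10 → extend to 08:25–14:10.

03:15–06:55, 08:25–14:10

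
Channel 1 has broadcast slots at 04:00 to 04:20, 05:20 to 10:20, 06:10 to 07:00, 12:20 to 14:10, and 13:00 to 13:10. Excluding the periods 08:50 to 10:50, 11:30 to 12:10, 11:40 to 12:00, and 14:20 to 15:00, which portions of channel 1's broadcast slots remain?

Merge the first list: 04:00-04:20, 05:20-10:20, 12:20-14:10.
Merge the second list: 08:50-10:50, 11:30-12:10, 14:20-15:00.
04:00-04:20: no B overlap → unchanged.
05:20-10:20 minus B → 05:20-08:50.
12:20-14:10: no B overlap → unchanged.

04:00-04:20, 05:20-08:50, 12:20-14:10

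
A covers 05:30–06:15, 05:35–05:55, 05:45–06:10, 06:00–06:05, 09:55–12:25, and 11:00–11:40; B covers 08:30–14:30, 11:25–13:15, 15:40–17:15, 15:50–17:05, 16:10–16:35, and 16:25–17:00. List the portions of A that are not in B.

05:30–06:15

A, merged: 05:30–06:15, 09:55–12:25.
B, merged: 08:30–14:30, 15:40–17:15.
05:30–06:15 is untouched.
09:55–12:25 lies entirely inside B → drops out.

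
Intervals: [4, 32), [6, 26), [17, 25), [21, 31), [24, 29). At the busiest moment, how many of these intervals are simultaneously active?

At 24, 5 of the intervals are simultaneously active.
No point has more.

5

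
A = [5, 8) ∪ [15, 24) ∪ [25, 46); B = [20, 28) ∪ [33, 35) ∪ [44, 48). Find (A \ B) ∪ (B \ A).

[5, 8) ∪ [15, 20) ∪ [24, 25) ∪ [28, 33) ∪ [35, 44) ∪ [46, 48)

Only in the first: [5, 8), [15, 20), [28, 33), [35, 44).
Only in the second: [24, 25), [46, 48).
Together these are the periods covered by exactly one.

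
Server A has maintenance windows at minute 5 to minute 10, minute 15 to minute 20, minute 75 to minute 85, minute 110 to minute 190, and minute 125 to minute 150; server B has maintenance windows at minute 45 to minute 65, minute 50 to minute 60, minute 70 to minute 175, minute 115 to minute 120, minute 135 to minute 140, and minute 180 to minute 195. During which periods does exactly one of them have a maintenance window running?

A, merged: minute 5 to minute 10, minute 15 to minute 20, minute 75 to minute 85, minute 110 to minute 190.
B, merged: minute 45 to minute 65, minute 70 to minute 175, minute 180 to minute 195.
A but not B: minute 5 to minute 10, minute 15 to minute 20, minute 175 to minute 180.
B but not A: minute 45 to minute 65, minute 70 to minute 75, minute 85 to minute 110, minute 190 to minute 195.
Combining gives A △ B.

minute 5 to minute 10, minute 15 to minute 20, minute 45 to minute 65, minute 70 to minute 75, minute 85 to minute 110, minute 175 to minute 180, minute 190 to minute 195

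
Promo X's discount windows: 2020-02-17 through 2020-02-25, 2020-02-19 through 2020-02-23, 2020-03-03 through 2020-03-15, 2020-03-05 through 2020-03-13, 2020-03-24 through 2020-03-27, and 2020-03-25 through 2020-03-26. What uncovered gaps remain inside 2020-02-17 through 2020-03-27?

Covered (merged): 2020-02-17 through 2020-02-25, 2020-03-03 through 2020-03-15, 2020-03-24 through 2020-03-27.
Uncovered inside 2020-02-17 through 2020-03-27: 2020-02-26 through 2020-03-02, 2020-03-16 through 2020-03-23.

2020-02-26 through 2020-03-02, 2020-03-16 through 2020-03-23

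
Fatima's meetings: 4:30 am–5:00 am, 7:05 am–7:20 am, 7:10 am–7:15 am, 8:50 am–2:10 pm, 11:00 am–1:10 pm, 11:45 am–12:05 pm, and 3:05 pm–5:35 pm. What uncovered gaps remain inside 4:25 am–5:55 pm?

4:25 am–4:30 am, 5:00 am–7:05 am, 7:20 am–8:50 am, 2:10 pm–3:05 pm, 5:35 pm–5:55 pm

After merging, the occupied span is 4:30 am–5:00 am, 7:05 am–7:20 am, 8:50 am–2:10 pm, 3:05 pm–5:35 pm.
Gaps within 4:25 am–5:55 pm: 4:25 am–4:30 am, 5:00 am–7:05 am, 7:20 am–8:50 am, 2:10 pm–3:05 pm, 5:35 pm–5:55 pm.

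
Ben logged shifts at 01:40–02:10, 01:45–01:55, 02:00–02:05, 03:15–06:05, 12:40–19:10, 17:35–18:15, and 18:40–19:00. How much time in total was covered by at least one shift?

9 h 50 min

Merged: 01:40-02:10, 03:15-06:05, 12:40-19:10.
Lengths: 30 min + 2 h 50 min + 6 h 30 min = 9 h 50 min.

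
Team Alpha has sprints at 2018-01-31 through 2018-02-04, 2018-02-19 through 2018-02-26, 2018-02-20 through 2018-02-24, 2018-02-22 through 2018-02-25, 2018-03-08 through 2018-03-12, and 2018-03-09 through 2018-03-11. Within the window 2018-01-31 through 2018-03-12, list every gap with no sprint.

2018-02-05 through 2018-02-18, 2018-02-27 through 2018-03-07

After merging, the occupied span is 2018-01-31 through 2018-02-04, 2018-02-19 through 2018-02-26, 2018-03-08 through 2018-03-12.
Complement within 2018-01-31 through 2018-03-12: 2018-02-05 through 2018-02-18, 2018-02-27 through 2018-03-07.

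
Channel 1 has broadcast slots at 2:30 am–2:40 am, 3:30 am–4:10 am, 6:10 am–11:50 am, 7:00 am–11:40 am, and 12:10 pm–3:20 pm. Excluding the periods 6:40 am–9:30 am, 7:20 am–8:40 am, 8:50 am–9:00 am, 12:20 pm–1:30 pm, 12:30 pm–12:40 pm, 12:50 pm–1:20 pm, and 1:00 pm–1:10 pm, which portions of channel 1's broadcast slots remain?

2:30 am–2:40 am, 3:30 am–4:10 am, 6:10 am–6:40 am, 9:30 am–11:50 am, 12:10 pm–12:20 pm, 1:30 pm–3:20 pm

A, merged: 2:30 am–2:40 am, 3:30 am–4:10 am, 6:10 am–11:50 am, 12:10 pm–3:20 pm.
B, merged: 6:40 am–9:30 am, 12:20 pm–1:30 pm.
2:30 am–2:40 am is untouched.
3:30 am–4:10 am is untouched.
6:10 am–11:50 am with B removed leaves 6:10 am–6:40 am, 9:30 am–11:50 am.
12:10 pm–3:20 pm with B removed leaves 12:10 pm–12:20 pm, 1:30 pm–3:20 pm.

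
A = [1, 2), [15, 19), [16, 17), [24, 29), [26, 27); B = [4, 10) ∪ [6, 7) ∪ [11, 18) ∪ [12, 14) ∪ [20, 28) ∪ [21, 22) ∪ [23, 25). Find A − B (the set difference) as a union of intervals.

A, merged: [1, 2), [15, 19), [24, 29).
B, merged: [4, 10), [11, 18), [20, 28).
[1, 2): nothing removed.
[15, 19) \ B = [18, 19).
[24, 29) \ B = [28, 29).

[1, 2) ∪ [18, 19) ∪ [28, 29)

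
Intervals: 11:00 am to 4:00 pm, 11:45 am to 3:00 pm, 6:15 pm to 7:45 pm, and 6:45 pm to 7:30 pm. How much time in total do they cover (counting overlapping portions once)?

Merged: 11:00 am-4:00 pm, 6:15 pm-7:45 pm.
Lengths: 5 h + 1 h 30 min = 6 h 30 min.

6 h 30 min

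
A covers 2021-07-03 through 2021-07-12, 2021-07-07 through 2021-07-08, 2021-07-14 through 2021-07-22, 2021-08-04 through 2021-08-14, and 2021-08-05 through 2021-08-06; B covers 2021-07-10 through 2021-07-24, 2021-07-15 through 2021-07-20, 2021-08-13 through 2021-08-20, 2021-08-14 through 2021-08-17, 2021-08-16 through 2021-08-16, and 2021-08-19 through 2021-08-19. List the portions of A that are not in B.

First set merges to 2021-07-03 through 2021-07-12, 2021-07-14 through 2021-07-22, 2021-08-04 through 2021-08-14.
Second set merges to 2021-07-10 through 2021-07-24, 2021-08-13 through 2021-08-20.
2021-07-03 through 2021-07-12 minus B → 2021-07-03 through 2021-07-09.
2021-07-14 through 2021-07-22: fully covered by B → removed.
2021-08-04 through 2021-08-14 minus B → 2021-08-04 through 2021-08-12.

2021-07-03 through 2021-07-09, 2021-08-04 through 2021-08-12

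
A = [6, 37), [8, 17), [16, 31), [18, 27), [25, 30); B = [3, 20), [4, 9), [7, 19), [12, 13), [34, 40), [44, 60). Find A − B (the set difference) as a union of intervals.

[20, 34)

A, merged: [6, 37).
B, merged: [3, 20), [34, 40), [44, 60).
[6, 37) with B removed leaves [20, 34).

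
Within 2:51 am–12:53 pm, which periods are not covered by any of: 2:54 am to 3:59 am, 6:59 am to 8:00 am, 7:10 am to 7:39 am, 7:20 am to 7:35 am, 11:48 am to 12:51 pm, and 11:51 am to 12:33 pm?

The merged coverage is 2:54 am–3:59 am, 6:59 am–8:00 am, 11:48 am–12:51 pm.
Gaps within 2:51 am–12:53 pm: 2:51 am–2:54 am, 3:59 am–6:59 am, 8:00 am–11:48 am, 12:51 pm–12:53 pm.

2:51 am–2:54 am, 3:59 am–6:59 am, 8:00 am–11:48 am, 12:51 pm–12:53 pm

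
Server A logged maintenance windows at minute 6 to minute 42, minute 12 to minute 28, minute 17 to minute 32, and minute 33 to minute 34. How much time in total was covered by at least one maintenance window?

36 minutes

Merged: minute 6 to minute 42.
Length: 36 minutes.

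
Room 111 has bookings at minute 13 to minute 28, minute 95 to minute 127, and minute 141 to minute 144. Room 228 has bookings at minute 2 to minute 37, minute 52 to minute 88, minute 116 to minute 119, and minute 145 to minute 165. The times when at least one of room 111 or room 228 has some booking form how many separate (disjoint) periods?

5

A ∪ B = minute 2 to minute 37, minute 52 to minute 88, minute 95 to minute 127, minute 141 to minute 144, minute 145 to minute 165.
That is 5 disjoint pieces.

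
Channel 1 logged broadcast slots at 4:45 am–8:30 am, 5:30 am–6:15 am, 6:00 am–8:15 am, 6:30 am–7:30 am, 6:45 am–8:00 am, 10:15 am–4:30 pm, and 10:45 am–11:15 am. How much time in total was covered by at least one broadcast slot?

Merged: 4:45 am-8:30 am, 10:15 am-4:30 pm.
Lengths: 3 h 45 min + 6 h 15 min = 10 h.

10 h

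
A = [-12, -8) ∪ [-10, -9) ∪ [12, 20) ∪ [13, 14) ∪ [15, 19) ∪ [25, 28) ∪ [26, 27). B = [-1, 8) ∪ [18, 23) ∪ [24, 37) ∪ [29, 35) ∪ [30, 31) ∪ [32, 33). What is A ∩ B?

Merge the first list: [-12, -8), [12, 20), [25, 28).
Merge the second list: [-1, 8), [18, 23), [24, 37).
[-12, -8): no overlap with the second set.
[12, 20) meets the second set on [18, 20).
[25, 28) meets the second set on [25, 28).

[18, 20) ∪ [25, 28)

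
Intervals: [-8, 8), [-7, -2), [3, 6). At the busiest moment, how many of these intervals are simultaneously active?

2

Walk the sorted start/end points keeping a running depth.
The depth first hits 2 at -7.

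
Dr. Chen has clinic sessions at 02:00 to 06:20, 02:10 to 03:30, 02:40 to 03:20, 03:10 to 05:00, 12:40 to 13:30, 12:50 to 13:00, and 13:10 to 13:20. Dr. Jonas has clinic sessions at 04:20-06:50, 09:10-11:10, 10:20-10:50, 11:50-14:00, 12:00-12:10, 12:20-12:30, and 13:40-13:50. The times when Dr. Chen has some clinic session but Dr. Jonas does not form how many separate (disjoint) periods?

1

First set merges to 02:00–06:20, 12:40–13:30.
Second set merges to 04:20–06:50, 09:10–11:10, 11:50–14:00.
A \ B = 02:00–04:20.
That is 1 disjoint piece.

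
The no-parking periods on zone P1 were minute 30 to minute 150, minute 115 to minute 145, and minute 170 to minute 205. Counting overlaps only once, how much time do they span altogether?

Merged: minute 30 to minute 150, minute 170 to minute 205.
Lengths: 120 minutes + 35 minutes = 155 minutes.

155 minutes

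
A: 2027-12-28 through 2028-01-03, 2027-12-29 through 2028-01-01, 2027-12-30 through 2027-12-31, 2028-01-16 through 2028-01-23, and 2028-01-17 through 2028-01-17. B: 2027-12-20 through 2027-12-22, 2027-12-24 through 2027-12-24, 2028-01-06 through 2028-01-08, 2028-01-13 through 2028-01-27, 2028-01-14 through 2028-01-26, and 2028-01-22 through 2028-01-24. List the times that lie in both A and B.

A, merged: 2027-12-28 through 2028-01-03, 2028-01-16 through 2028-01-23.
B, merged: 2027-12-20 through 2027-12-22, 2027-12-24 through 2027-12-24, 2028-01-06 through 2028-01-08, 2028-01-13 through 2028-01-27.
2027-12-28 through 2028-01-03 falls entirely outside B.
2028-01-16 through 2028-01-23 overlaps B on 2028-01-16 through 2028-01-23.

2028-01-16 through 2028-01-23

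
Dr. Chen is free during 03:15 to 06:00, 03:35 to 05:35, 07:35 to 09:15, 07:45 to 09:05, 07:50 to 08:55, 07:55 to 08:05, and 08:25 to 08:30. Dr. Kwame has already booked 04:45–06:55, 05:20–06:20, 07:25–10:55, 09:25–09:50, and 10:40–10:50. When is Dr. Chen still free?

03:15–04:45

A, merged: 03:15–06:00, 07:35–09:15.
B, merged: 04:45–06:55, 07:25–10:55.
03:15–06:00 \ B = 03:15–04:45.
07:35–09:15: entirely removed.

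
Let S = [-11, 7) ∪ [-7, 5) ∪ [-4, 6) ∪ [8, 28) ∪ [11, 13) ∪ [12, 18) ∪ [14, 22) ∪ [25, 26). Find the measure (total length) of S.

38

Merged: [-11, 7), [8, 28).
Lengths: 18 + 20 = 38.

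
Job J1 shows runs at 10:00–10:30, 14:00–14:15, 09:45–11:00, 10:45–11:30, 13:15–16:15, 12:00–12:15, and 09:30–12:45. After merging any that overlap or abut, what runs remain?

09:30–12:45, 13:15–16:15

Sort by start: 09:30–12:45, 09:45–11:00, 10:00–10:30, 10:45–11:30, 12:00–12:15, 13:15–16:15, 14:00–14:15.
09:45–11:00 overlaps/touches 09:30–12:45 → extend to 09:30–12:45.
10:00–10:30 overlaps/touches 09:30–12:45 → extend to 09:30–12:45.
10:45–11:30 overlaps/touches 09:30–12:45 → extend to 09:30–12:45.
12:00–12:15 overlaps/touches 09:30–12:45 → extend to 09:30–12:45.
13:15–16:15 is disjoint → start new block.
14:00–14:15 overlaps/touches 13:15–16:15 → extend to 13:15–16:15.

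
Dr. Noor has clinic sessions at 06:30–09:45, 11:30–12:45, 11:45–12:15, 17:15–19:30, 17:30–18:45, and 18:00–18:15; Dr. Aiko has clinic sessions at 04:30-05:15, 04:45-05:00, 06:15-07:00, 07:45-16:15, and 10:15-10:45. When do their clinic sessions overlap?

06:30–07:00, 07:45–09:45, 11:30–12:45

First set merges to 06:30–09:45, 11:30–12:45, 17:15–19:30.
Second set merges to 04:30–05:15, 06:15–07:00, 07:45–16:15.
06:30–09:45 ∩ B → 06:30–07:00, 07:45–09:45.
11:30–12:45 ∩ B → 11:30–12:45.
17:15–19:30 meets no B interval.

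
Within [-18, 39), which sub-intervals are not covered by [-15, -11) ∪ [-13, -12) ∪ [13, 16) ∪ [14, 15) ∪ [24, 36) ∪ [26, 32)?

After merging, the occupied span is [-15, -11), [13, 16), [24, 36).
Gaps within [-18, 39): [-18, -15), [-11, 13), [16, 24), [36, 39).

[-18, -15) ∪ [-11, 13) ∪ [16, 24) ∪ [36, 39)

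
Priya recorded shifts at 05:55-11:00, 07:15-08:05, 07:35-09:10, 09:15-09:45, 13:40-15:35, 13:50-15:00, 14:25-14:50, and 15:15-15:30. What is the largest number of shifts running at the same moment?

3

Walk the sorted start/end points keeping a running depth.
The depth first hits 3 at 07:35.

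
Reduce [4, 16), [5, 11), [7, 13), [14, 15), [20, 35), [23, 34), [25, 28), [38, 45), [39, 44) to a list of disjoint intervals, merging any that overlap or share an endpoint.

[5, 11) overlaps/touches [4, 16) → extend to [4, 16).
[7, 13) overlaps/touches [4, 16) → extend to [4, 16).
[14, 15) overlaps/touches [4, 16) → extend to [4, 16).
[20, 35) is disjoint → start new block.
[23, 34) overlaps/touches [20, 35) → extend to [20, 35).
[25, 28) overlaps/touches [20, 35) → extend to [20, 35).
[38, 45) is disjoint → start new block.
[39, 44) overlaps/touches [38, 45) → extend to [38, 45).

[4, 16) ∪ [20, 35) ∪ [38, 45)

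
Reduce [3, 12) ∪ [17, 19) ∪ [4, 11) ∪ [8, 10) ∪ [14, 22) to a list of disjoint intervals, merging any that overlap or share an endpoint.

Sort by start: [3, 12), [4, 11), [8, 10), [14, 22), [17, 19).
[4, 11) overlaps/touches [3, 12) → extend to [3, 12).
[8, 10) overlaps/touches [3, 12) → extend to [3, 12).
[14, 22) is disjoint → start new block.
[17, 19) overlaps/touches [14, 22) → extend to [14, 22).

[3, 12) ∪ [14, 22)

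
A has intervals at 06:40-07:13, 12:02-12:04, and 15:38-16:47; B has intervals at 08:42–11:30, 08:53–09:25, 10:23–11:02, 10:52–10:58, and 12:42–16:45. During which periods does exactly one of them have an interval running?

Second set merges to 08:42–11:30, 12:42–16:45.
A \ B = 06:40–07:13, 12:02–12:04, 16:45–16:47.
B \ A = 08:42–11:30, 12:42–15:38.
Union of the two gives the symmetric difference.

06:40–07:13, 08:42–11:30, 12:02–12:04, 12:42–15:38, 16:45–16:47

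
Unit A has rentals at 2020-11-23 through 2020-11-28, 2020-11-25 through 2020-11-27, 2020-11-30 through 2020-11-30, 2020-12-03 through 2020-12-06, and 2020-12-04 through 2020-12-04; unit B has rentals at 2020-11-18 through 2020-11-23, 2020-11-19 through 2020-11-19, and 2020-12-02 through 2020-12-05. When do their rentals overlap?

2020-11-23 through 2020-11-23, 2020-12-03 through 2020-12-05

Merge the first list: 2020-11-23 through 2020-11-28, 2020-11-30 through 2020-11-30, 2020-12-03 through 2020-12-06.
Merge the second list: 2020-11-18 through 2020-11-23, 2020-12-02 through 2020-12-05.
2020-11-23 through 2020-11-28 overlaps B on 2020-11-23 through 2020-11-23.
2020-11-30 through 2020-11-30 falls entirely outside B.
2020-12-03 through 2020-12-06 overlaps B on 2020-12-03 through 2020-12-05.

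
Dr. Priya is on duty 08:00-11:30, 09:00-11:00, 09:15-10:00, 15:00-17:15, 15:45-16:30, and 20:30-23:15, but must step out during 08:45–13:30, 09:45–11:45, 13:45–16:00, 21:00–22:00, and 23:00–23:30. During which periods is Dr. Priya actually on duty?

First set merges to 08:00–11:30, 15:00–17:15, 20:30–23:15.
Second set merges to 08:45–13:30, 13:45–16:00, 21:00–22:00, 23:00–23:30.
08:00–11:30 with B removed leaves 08:00–08:45.
15:00–17:15 with B removed leaves 16:00–17:15.
20:30–23:15 with B removed leaves 20:30–21:00, 22:00–23:00.

08:00–08:45, 16:00–17:15, 20:30–21:00, 22:00–23:00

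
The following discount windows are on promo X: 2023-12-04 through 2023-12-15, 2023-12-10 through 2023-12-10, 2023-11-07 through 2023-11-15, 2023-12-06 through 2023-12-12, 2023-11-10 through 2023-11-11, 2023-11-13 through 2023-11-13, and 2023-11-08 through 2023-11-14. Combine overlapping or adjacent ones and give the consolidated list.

2023-11-07 through 2023-11-15, 2023-12-04 through 2023-12-15

Sort by start: 2023-11-07 through 2023-11-15, 2023-11-08 through 2023-11-14, 2023-11-10 through 2023-11-11, 2023-11-13 through 2023-11-13, 2023-12-04 through 2023-12-15, 2023-12-06 through 2023-12-12, 2023-12-10 through 2023-12-10.
2023-11-08 through 2023-11-14 overlaps/touches 2023-11-07 through 2023-11-15 → extend to 2023-11-07 through 2023-11-15.
2023-11-10 through 2023-11-11 overlaps/touches 2023-11-07 through 2023-11-15 → extend to 2023-11-07 through 2023-11-15.
2023-11-13 through 2023-11-13 overlaps/touches 2023-11-07 through 2023-11-15 → extend to 2023-11-07 through 2023-11-15.
2023-12-04 through 2023-12-15 is disjoint → start new block.
2023-12-06 through 2023-12-12 overlaps/touches 2023-12-04 through 2023-12-15 → extend to 2023-12-04 through 2023-12-15.
2023-12-10 through 2023-12-10 overlaps/touches 2023-12-04 through 2023-12-15 → extend to 2023-12-04 through 2023-12-15.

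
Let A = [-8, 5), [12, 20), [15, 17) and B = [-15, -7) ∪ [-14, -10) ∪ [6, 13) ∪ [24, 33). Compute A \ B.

First set merges to [-8, 5), [12, 20).
Second set merges to [-15, -7), [6, 13), [24, 33).
[-8, 5) minus B → [-7, 5).
[12, 20) minus B → [13, 20).

[-7, 5) ∪ [13, 20)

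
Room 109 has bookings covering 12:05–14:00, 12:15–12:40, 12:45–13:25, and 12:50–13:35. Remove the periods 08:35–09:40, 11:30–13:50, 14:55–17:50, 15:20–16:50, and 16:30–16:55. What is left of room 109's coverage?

First set merges to 12:05–14:00.
Second set merges to 08:35–09:40, 11:30–13:50, 14:55–17:50.
12:05–14:00 \ B = 13:50–14:00.

13:50–14:00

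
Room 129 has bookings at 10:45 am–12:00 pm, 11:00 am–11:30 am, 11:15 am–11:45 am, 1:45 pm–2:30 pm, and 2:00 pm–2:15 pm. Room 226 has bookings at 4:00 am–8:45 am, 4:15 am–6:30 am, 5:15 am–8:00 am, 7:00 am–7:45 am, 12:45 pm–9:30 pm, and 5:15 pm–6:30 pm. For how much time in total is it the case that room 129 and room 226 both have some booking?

45 min

Merge the first list: 10:45 am-12:00 pm, 1:45 pm-2:30 pm.
Merge the second list: 4:00 am-8:45 am, 12:45 pm-9:30 pm.
A ∩ B = 1:45 pm-2:30 pm.
Total: 45 min.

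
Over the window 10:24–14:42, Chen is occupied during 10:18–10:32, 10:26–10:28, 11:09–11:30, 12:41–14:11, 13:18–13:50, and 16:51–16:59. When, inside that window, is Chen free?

Covered (merged): 10:18-10:32, 11:09-11:30, 12:41-14:11, 16:51-16:59.
Gaps within 10:24-14:42: 10:32-11:09, 11:30-12:41, 14:11-14:42.

10:32-11:09, 11:30-12:41, 14:11-14:42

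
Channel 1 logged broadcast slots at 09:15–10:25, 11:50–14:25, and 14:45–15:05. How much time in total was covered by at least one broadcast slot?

Merged: 09:15-10:25, 11:50-14:25, 14:45-15:05.
Lengths: 1 h 10 min + 2 h 35 min + 20 min = 4 h 5 min.

4 h 5 min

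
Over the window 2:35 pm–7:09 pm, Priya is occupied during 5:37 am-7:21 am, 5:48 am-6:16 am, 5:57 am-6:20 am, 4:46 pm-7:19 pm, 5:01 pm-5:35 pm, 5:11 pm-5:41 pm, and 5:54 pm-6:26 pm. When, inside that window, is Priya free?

2:35 pm-4:46 pm

After merging, the occupied span is 5:37 am-7:21 am, 4:46 pm-7:19 pm.
Uncovered inside 2:35 pm-7:09 pm: 2:35 pm-4:46 pm.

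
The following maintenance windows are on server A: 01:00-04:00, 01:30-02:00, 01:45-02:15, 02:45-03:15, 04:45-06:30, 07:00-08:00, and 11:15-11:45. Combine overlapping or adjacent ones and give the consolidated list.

01:00-04:00, 04:45-06:30, 07:00-08:00, 11:15-11:45

01:30-02:00 overlaps/touches 01:00-04:00 → extend to 01:00-04:00.
01:45-02:15 overlaps/touches 01:00-04:00 → extend to 01:00-04:00.
02:45-03:15 overlaps/touches 01:00-04:00 → extend to 01:00-04:00.
04:45-06:30 is disjoint → start new block.
07:00-08:00 is disjoint → start new block.
11:15-11:45 is disjoint → start new block.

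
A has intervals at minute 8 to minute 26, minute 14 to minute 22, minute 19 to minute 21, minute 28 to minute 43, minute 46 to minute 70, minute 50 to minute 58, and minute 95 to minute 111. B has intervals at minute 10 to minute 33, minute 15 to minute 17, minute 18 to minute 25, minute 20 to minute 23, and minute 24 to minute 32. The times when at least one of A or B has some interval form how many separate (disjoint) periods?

3

A, merged: minute 8 to minute 26, minute 28 to minute 43, minute 46 to minute 70, minute 95 to minute 111.
B, merged: minute 10 to minute 33.
A ∪ B = minute 8 to minute 43, minute 46 to minute 70, minute 95 to minute 111.
That is 3 disjoint pieces.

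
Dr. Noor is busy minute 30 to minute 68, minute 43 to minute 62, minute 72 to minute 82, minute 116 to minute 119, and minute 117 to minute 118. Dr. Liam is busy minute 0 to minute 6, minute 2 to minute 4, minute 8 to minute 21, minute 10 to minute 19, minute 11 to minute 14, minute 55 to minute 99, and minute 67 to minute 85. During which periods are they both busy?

A, merged: minute 30 to minute 68, minute 72 to minute 82, minute 116 to minute 119.
B, merged: minute 0 to minute 6, minute 8 to minute 21, minute 55 to minute 99.
minute 30 to minute 68 meets the second set on minute 55 to minute 68.
minute 72 to minute 82 meets the second set on minute 72 to minute 82.
minute 116 to minute 119: no overlap with the second set.

minute 55 to minute 68, minute 72 to minute 82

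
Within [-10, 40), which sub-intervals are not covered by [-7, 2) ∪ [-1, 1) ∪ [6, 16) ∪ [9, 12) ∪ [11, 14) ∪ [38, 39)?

[-10, -7) ∪ [2, 6) ∪ [16, 38) ∪ [39, 40)

The merged coverage is [-7, 2), [6, 16), [38, 39).
Complement within [-10, 40): [-10, -7), [2, 6), [16, 38), [39, 40).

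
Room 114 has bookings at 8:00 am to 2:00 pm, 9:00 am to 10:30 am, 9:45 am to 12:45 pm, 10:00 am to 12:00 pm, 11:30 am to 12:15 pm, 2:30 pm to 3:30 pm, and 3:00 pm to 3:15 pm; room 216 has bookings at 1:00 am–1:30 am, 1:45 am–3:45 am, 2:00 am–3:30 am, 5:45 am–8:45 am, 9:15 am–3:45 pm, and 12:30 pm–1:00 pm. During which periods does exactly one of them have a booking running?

First set merges to 8:00 am–2:00 pm, 2:30 pm–3:30 pm.
Second set merges to 1:00 am–1:30 am, 1:45 am–3:45 am, 5:45 am–8:45 am, 9:15 am–3:45 pm.
A \ B = 8:45 am–9:15 am.
B \ A = 1:00 am–1:30 am, 1:45 am–3:45 am, 5:45 am–8:00 am, 2:00 pm–2:30 pm, 3:30 pm–3:45 pm.
Union of the two gives the symmetric difference.

1:00 am–1:30 am, 1:45 am–3:45 am, 5:45 am–8:00 am, 8:45 am–9:15 am, 2:00 pm–2:30 pm, 3:30 pm–3:45 pm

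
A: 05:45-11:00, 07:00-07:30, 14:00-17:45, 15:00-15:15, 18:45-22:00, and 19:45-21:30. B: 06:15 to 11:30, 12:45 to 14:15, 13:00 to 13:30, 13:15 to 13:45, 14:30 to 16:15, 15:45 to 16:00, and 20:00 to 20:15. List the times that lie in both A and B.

06:15–11:00, 14:00–14:15, 14:30–16:15, 20:00–20:15

First set merges to 05:45–11:00, 14:00–17:45, 18:45–22:00.
Second set merges to 06:15–11:30, 12:45–14:15, 14:30–16:15, 20:00–20:15.
05:45–11:00 meets the second set on 06:15–11:00.
14:00–17:45 meets the second set on 14:00–14:15, 14:30–16:15.
18:45–22:00 meets the second set on 20:00–20:15.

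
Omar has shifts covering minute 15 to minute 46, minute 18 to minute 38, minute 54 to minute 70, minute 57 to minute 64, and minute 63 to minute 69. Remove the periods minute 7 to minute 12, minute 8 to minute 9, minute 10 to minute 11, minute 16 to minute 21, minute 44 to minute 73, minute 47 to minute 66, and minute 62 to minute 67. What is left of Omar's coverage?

minute 15 to minute 16, minute 21 to minute 44

Merge the first list: minute 15 to minute 46, minute 54 to minute 70.
Merge the second list: minute 7 to minute 12, minute 16 to minute 21, minute 44 to minute 73.
minute 15 to minute 46 with B removed leaves minute 15 to minute 16, minute 21 to minute 44.
minute 54 to minute 70 lies entirely inside B → drops out.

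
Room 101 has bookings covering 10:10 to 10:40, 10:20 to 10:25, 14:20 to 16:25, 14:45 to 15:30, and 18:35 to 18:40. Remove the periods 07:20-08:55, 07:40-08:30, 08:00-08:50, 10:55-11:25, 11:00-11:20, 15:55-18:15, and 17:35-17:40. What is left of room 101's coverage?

Merge the first list: 10:10–10:40, 14:20–16:25, 18:35–18:40.
Merge the second list: 07:20–08:55, 10:55–11:25, 15:55–18:15.
10:10–10:40: no B overlap → unchanged.
14:20–16:25 minus B → 14:20–15:55.
18:35–18:40: no B overlap → unchanged.

10:10–10:40, 14:20–15:55, 18:35–18:40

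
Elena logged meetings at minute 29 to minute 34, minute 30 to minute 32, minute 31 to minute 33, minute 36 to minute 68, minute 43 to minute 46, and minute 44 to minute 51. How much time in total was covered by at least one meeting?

Merged: minute 29 to minute 34, minute 36 to minute 68.
Lengths: 5 minutes + 32 minutes = 37 minutes.

37 minutes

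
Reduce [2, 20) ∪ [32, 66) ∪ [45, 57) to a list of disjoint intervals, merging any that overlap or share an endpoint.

[32, 66) is disjoint → start new block.
[45, 57) overlaps/touches [32, 66) → extend to [32, 66).

[2, 20) ∪ [32, 66)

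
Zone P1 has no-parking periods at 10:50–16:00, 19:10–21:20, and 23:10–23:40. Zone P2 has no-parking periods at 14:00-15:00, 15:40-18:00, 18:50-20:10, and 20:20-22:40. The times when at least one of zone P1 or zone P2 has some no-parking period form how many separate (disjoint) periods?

A ∪ B = 10:50-18:00, 18:50-22:40, 23:10-23:40.
That is 3 disjoint pieces.

3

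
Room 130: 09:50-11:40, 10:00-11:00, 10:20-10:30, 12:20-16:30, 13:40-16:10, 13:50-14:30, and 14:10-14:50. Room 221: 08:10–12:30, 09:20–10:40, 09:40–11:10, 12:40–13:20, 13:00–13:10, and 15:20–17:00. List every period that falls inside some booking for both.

09:50–11:40, 12:20–12:30, 12:40–13:20, 15:20–16:30

A, merged: 09:50–11:40, 12:20–16:30.
B, merged: 08:10–12:30, 12:40–13:20, 15:20–17:00.
09:50–11:40 ∩ B → 09:50–11:40.
12:20–16:30 ∩ B → 12:20–12:30, 12:40–13:20, 15:20–16:30.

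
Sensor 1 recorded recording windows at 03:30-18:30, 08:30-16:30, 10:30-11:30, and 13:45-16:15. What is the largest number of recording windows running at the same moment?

Sweep endpoints in order; track running count of active intervals.
Peak of 3 reached at 10:30.

3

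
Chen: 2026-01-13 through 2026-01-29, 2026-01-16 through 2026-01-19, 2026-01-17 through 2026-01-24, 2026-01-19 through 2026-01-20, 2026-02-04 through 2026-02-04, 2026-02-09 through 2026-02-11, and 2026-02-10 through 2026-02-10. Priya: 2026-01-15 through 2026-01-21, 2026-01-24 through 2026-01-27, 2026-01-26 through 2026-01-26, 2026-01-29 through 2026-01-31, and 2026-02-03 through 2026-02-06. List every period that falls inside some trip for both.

A, merged: 2026-01-13 through 2026-01-29, 2026-02-04 through 2026-02-04, 2026-02-09 through 2026-02-11.
B, merged: 2026-01-15 through 2026-01-21, 2026-01-24 through 2026-01-27, 2026-01-29 through 2026-01-31, 2026-02-03 through 2026-02-06.
2026-01-13 through 2026-01-29 meets the second set on 2026-01-15 through 2026-01-21, 2026-01-24 through 2026-01-27, 2026-01-29 through 2026-01-29.
2026-02-04 through 2026-02-04 meets the second set on 2026-02-04 through 2026-02-04.
2026-02-09 through 2026-02-11: no overlap with the second set.

2026-01-15 through 2026-01-21, 2026-01-24 through 2026-01-27, 2026-01-29 through 2026-01-29, 2026-02-04 through 2026-02-04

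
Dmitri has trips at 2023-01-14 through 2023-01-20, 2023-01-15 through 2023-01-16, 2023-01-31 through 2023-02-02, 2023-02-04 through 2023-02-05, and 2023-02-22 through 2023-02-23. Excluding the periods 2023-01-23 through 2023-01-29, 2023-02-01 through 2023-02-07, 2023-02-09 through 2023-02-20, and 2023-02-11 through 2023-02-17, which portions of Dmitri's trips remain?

2023-01-14 through 2023-01-20, 2023-01-31 through 2023-01-31, 2023-02-22 through 2023-02-23

Merge the first list: 2023-01-14 through 2023-01-20, 2023-01-31 through 2023-02-02, 2023-02-04 through 2023-02-05, 2023-02-22 through 2023-02-23.
Merge the second list: 2023-01-23 through 2023-01-29, 2023-02-01 through 2023-02-07, 2023-02-09 through 2023-02-20.
2023-01-14 through 2023-01-20: no B overlap → unchanged.
2023-01-31 through 2023-02-02 minus B → 2023-01-31 through 2023-01-31.
2023-02-04 through 2023-02-05: fully covered by B → removed.
2023-02-22 through 2023-02-23: no B overlap → unchanged.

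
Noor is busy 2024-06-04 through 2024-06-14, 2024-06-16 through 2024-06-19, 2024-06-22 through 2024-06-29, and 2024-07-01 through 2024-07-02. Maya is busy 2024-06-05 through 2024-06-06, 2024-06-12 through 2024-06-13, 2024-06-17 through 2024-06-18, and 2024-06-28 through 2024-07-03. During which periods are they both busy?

2024-06-04 through 2024-06-14 ∩ B → 2024-06-05 through 2024-06-06, 2024-06-12 through 2024-06-13.
2024-06-16 through 2024-06-19 ∩ B → 2024-06-17 through 2024-06-18.
2024-06-22 through 2024-06-29 ∩ B → 2024-06-28 through 2024-06-29.
2024-07-01 through 2024-07-02 ∩ B → 2024-07-01 through 2024-07-02.

2024-06-05 through 2024-06-06, 2024-06-12 through 2024-06-13, 2024-06-17 through 2024-06-18, 2024-06-28 through 2024-06-29, 2024-07-01 through 2024-07-02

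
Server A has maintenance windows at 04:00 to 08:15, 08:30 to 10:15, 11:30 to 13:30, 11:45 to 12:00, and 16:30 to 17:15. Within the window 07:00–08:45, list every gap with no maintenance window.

08:15–08:30

After merging, the occupied span is 04:00–08:15, 08:30–10:15, 11:30–13:30, 16:30–17:15.
Gaps within 07:00–08:45: 08:15–08:30.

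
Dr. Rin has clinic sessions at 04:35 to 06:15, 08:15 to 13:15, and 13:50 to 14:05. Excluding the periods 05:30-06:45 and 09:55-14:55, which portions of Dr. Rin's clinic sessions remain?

04:35-06:15 \ B = 04:35-05:30.
08:15-13:15 \ B = 08:15-09:55.
13:50-14:05: entirely removed.

04:35-05:30, 08:15-09:55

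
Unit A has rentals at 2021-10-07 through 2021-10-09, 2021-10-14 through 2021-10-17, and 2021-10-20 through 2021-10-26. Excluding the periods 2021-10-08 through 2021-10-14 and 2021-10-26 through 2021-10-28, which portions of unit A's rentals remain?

2021-10-07 through 2021-10-07, 2021-10-15 through 2021-10-17, 2021-10-20 through 2021-10-25

2021-10-07 through 2021-10-09 with B removed leaves 2021-10-07 through 2021-10-07.
2021-10-14 through 2021-10-17 with B removed leaves 2021-10-15 through 2021-10-17.
2021-10-20 through 2021-10-26 with B removed leaves 2021-10-20 through 2021-10-25.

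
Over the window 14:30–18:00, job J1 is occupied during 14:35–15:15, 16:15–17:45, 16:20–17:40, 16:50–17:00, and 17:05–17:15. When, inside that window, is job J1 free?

14:30-14:35, 15:15-16:15, 17:45-18:00

The merged coverage is 14:35-15:15, 16:15-17:45.
Uncovered inside 14:30-18:00: 14:30-14:35, 15:15-16:15, 17:45-18:00.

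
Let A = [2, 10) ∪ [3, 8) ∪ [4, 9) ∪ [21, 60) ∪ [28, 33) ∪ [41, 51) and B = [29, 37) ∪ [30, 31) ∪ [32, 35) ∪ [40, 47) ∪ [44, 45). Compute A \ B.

A, merged: [2, 10), [21, 60).
B, merged: [29, 37), [40, 47).
[2, 10): no B overlap → unchanged.
[21, 60) minus B → [21, 29), [37, 40), [47, 60).

[2, 10) ∪ [21, 29) ∪ [37, 40) ∪ [47, 60)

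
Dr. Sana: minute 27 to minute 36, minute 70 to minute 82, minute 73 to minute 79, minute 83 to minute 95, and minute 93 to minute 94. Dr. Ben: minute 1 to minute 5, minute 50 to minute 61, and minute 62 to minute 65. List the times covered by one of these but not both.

A, merged: minute 27 to minute 36, minute 70 to minute 82, minute 83 to minute 95.
A but not B: minute 27 to minute 36, minute 70 to minute 82, minute 83 to minute 95.
B but not A: minute 1 to minute 5, minute 50 to minute 61, minute 62 to minute 65.
Combining gives A △ B.

minute 1 to minute 5, minute 27 to minute 36, minute 50 to minute 61, minute 62 to minute 65, minute 70 to minute 82, minute 83 to minute 95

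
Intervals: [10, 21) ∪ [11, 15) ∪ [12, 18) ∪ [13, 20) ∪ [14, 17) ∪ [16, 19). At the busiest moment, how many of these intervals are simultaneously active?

5

At 14, 5 of the intervals are simultaneously active.
No point has more.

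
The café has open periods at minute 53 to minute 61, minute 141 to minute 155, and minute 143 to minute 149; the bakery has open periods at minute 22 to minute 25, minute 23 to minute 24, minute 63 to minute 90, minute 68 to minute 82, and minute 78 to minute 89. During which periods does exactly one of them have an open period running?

A, merged: minute 53 to minute 61, minute 141 to minute 155.
B, merged: minute 22 to minute 25, minute 63 to minute 90.
A \ B = minute 53 to minute 61, minute 141 to minute 155.
B \ A = minute 22 to minute 25, minute 63 to minute 90.
Union of the two gives the symmetric difference.

minute 22 to minute 25, minute 53 to minute 61, minute 63 to minute 90, minute 141 to minute 155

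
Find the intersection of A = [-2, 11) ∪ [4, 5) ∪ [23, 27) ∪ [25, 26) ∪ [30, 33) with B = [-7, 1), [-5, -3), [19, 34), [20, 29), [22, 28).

A, merged: [-2, 11), [23, 27), [30, 33).
B, merged: [-7, 1), [19, 34).
[-2, 11) meets the second set on [-2, 1).
[23, 27) meets the second set on [23, 27).
[30, 33) meets the second set on [30, 33).

[-2, 1) ∪ [23, 27) ∪ [30, 33)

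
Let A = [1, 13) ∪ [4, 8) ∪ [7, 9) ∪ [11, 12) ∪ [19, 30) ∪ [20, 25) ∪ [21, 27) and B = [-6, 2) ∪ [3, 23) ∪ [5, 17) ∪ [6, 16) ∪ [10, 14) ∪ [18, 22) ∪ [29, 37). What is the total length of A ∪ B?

Merge the first list: [1, 13), [19, 30).
Merge the second list: [-6, 2), [3, 23), [29, 37).
A ∪ B = [-6, 37).
Total: 43.

43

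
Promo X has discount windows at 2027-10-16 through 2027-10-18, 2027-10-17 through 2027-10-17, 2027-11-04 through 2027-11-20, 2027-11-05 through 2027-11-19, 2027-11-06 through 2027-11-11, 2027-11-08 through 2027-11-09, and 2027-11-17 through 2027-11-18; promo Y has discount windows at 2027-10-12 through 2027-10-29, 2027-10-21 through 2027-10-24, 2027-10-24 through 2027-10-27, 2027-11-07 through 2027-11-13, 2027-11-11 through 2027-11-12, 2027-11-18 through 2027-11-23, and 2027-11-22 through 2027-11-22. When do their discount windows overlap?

2027-10-16 through 2027-10-18, 2027-11-07 through 2027-11-13, 2027-11-18 through 2027-11-20

A, merged: 2027-10-16 through 2027-10-18, 2027-11-04 through 2027-11-20.
B, merged: 2027-10-12 through 2027-10-29, 2027-11-07 through 2027-11-13, 2027-11-18 through 2027-11-23.
2027-10-16 through 2027-10-18 overlaps B on 2027-10-16 through 2027-10-18.
2027-11-04 through 2027-11-20 overlaps B on 2027-11-07 through 2027-11-13, 2027-11-18 through 2027-11-20.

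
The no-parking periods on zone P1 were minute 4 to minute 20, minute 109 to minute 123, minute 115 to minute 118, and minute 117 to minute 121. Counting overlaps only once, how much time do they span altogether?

30 minutes

Merged: minute 4 to minute 20, minute 109 to minute 123.
Lengths: 16 minutes + 14 minutes = 30 minutes.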